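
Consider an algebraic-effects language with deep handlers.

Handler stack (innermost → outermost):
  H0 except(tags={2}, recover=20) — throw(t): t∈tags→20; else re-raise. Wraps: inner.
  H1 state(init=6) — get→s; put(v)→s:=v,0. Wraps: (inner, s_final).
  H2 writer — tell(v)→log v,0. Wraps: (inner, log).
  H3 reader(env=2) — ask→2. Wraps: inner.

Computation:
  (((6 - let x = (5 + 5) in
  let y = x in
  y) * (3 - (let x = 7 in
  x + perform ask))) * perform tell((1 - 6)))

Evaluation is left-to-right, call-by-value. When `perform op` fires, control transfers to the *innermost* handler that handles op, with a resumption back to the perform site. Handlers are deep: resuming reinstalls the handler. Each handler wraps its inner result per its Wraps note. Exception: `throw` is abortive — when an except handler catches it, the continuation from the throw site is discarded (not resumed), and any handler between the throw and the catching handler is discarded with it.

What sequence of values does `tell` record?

Answer: (-5)

Evaluation trace:
ask @ H3 ⇒ 2
tell(-5) @ H2 ⇒ log+=-5
H0 returns 0
H1 returns (0, 6)
H2 returns ((0, 6), (-5))
H3 returns ((0, 6), (-5))
= ((0, 6), (-5))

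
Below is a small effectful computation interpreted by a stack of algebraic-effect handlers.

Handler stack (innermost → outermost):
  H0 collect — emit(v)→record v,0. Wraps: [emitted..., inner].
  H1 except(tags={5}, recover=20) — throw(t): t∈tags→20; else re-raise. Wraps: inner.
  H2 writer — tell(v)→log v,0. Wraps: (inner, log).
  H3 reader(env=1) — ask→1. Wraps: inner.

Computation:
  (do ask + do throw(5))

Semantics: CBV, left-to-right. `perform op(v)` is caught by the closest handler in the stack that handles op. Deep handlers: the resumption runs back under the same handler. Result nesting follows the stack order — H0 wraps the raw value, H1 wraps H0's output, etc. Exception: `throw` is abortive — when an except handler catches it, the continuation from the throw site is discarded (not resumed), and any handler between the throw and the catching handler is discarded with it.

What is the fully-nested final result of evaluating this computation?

Answer: (20, ())

Step-by-step:
ask @ H3 ⇒ 1
throw(5) @ H1 caught ⇒ 20
H2 returns (20, ())
H3 returns (20, ())
= (20, ())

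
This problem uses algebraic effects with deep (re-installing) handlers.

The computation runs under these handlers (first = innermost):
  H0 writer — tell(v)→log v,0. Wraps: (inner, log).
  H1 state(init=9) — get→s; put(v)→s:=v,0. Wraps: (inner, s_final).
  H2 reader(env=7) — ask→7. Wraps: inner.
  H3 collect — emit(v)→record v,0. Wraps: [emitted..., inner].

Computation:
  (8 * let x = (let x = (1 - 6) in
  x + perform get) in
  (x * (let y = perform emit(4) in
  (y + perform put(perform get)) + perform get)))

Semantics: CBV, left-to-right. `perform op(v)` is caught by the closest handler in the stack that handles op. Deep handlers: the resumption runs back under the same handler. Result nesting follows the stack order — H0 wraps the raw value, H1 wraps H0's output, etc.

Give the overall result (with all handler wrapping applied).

Working:
get @ H1 ⇒ 9
emit(4) @ H3 ⇒ out+=4
get @ H1 ⇒ 9
put(9) @ H1 ⇒ s:=9
get @ H1 ⇒ 9
H0 returns (288, ())
H1 returns ((288, ()), 9)
H2 returns ((288, ()), 9)
H3 returns [4, ((288, ()), 9)]
= [4, ((288, ()), 9)]

Answer: [4, ((288, ()), 9)]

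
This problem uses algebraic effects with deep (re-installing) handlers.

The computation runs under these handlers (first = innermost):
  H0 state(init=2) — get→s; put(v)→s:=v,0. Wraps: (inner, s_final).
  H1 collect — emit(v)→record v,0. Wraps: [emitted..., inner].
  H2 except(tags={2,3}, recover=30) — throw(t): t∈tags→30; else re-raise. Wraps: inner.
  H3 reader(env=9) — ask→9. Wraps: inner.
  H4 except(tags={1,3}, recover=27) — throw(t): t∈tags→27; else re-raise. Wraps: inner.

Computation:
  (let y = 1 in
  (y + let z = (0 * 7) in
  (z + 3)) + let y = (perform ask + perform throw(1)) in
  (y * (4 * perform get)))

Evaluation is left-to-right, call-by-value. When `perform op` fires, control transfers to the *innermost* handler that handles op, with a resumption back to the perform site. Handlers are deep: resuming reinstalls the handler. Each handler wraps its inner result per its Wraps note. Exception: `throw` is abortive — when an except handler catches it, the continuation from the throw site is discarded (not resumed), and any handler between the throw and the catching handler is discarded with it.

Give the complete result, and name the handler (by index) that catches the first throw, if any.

Evaluation trace:
ask @ H3 ⇒ 9
throw(1) @ H2 re-raised
throw(1) @ H4 caught ⇒ 27
= 27

Answer: 27 ; first throw caught by: H4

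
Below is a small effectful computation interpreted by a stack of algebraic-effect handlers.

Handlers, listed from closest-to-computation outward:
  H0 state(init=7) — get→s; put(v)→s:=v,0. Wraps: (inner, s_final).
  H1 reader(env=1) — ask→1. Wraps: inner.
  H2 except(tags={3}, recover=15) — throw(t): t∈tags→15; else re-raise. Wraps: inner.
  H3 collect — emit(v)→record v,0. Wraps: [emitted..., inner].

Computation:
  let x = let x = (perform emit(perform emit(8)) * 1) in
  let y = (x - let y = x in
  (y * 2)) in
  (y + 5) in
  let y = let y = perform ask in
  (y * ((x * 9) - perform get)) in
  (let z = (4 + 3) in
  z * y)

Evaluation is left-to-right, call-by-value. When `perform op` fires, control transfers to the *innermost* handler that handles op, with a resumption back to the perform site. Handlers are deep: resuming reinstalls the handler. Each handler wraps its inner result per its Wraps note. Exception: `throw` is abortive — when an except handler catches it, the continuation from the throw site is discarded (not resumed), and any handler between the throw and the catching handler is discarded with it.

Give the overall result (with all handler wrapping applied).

Answer: [8, 0, (266, 7)]

Working:
emit(8) @ H3 ⇒ out+=8
emit(0) @ H3 ⇒ out+=0
ask @ H1 ⇒ 1
get @ H0 ⇒ 7
H0 returns (266, 7)
H1 returns (266, 7)
H2 returns (266, 7)
H3 returns [8, 0, (266, 7)]
= [8, 0, (266, 7)]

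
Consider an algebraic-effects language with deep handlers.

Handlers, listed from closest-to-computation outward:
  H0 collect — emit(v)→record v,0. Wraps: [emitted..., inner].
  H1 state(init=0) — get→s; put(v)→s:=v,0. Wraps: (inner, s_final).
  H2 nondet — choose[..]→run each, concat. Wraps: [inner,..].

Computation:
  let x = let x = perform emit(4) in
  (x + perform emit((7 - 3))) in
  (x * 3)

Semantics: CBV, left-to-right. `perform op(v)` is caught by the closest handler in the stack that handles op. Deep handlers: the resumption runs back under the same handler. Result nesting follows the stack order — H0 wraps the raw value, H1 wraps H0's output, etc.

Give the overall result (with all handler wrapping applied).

Answer: [([4, 4, 0], 0)]

Step-by-step:
emit(4) @ H0 ⇒ out+=4
emit(4) @ H0 ⇒ out+=4
H0 returns [4, 4, 0]
H1 returns ([4, 4, 0], 0)
H2 returns [([4, 4, 0], 0)]
= [([4, 4, 0], 0)]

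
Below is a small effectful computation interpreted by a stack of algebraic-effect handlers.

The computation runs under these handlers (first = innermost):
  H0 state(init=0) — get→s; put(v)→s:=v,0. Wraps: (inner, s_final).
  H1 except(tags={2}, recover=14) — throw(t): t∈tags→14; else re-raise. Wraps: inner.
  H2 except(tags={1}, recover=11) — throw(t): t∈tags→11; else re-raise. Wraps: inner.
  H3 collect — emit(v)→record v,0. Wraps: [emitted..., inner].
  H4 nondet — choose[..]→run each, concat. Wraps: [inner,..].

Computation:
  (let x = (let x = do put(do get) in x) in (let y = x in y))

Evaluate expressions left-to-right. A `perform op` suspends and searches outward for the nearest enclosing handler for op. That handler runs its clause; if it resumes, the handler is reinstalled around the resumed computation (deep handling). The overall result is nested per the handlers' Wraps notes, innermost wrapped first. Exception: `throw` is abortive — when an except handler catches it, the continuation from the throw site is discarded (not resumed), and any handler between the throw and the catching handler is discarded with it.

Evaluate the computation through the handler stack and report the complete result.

Answer: [[(0, 0)]]

Working:
get @ H0 ⇒ 0
put(0) @ H0 ⇒ s:=0
H0 returns (0, 0)
H1 returns (0, 0)
H2 returns (0, 0)
H3 returns [(0, 0)]
H4 returns [[(0, 0)]]
= [[(0, 0)]]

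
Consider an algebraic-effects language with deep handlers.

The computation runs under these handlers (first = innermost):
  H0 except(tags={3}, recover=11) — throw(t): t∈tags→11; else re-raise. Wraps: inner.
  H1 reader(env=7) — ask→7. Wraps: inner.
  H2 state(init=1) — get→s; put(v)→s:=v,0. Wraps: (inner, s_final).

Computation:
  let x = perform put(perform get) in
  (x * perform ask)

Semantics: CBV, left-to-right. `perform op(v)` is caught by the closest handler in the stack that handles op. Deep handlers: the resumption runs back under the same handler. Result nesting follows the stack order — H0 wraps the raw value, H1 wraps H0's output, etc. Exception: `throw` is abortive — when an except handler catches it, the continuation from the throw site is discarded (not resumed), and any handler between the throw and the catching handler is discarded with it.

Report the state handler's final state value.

Answer: 1

Step-by-step:
get @ H2 ⇒ 1
put(1) @ H2 ⇒ s:=1
ask @ H1 ⇒ 7
H0 returns 0
H1 returns 0
H2 returns (0, 1)
= (0, 1)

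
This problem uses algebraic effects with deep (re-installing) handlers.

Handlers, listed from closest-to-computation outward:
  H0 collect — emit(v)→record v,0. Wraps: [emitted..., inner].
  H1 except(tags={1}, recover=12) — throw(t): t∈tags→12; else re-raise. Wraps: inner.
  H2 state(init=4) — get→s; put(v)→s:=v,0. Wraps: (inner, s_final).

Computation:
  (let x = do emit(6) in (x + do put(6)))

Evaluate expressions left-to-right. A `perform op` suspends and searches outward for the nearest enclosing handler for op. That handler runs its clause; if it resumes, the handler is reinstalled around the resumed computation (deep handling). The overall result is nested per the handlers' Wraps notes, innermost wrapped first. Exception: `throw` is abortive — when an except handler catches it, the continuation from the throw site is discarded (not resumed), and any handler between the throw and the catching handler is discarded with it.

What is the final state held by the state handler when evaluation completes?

Answer: 6

Step-by-step:
emit(6) @ H0 ⇒ out+=6
put(6) @ H2 ⇒ s:=6
H0 returns [6, 0]
H1 returns [6, 0]
H2 returns ([6, 0], 6)
= ([6, 0], 6)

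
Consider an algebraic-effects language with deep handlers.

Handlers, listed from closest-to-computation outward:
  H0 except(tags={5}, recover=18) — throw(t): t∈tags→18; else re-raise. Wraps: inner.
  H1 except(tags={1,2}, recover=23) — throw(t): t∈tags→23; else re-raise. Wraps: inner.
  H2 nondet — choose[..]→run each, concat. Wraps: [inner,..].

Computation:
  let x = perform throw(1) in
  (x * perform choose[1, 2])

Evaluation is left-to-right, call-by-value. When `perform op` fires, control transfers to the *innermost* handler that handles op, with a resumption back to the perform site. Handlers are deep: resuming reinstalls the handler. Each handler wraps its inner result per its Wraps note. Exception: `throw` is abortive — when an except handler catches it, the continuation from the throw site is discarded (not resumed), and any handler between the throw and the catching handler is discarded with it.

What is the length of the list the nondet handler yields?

Working:
throw(1) @ H0 re-raised
throw(1) @ H1 caught ⇒ 23
H2 returns [23]
= [23]

Answer: 1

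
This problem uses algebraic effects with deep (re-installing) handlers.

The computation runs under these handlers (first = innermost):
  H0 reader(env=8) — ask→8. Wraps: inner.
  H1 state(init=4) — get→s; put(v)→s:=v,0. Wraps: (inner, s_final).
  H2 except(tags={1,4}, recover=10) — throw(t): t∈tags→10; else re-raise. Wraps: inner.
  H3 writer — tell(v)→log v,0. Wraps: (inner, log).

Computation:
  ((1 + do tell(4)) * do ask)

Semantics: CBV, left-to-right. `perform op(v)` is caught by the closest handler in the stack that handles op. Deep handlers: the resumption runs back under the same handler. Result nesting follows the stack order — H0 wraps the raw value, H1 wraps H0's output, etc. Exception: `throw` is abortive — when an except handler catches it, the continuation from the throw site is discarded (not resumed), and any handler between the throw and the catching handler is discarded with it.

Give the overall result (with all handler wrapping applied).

Step-by-step:
tell(4) @ H3 ⇒ log+=4
ask @ H0 ⇒ 8
H0 returns 8
H1 returns (8, 4)
H2 returns (8, 4)
H3 returns ((8, 4), (4))
= ((8, 4), (4))

Answer: ((8, 4), (4))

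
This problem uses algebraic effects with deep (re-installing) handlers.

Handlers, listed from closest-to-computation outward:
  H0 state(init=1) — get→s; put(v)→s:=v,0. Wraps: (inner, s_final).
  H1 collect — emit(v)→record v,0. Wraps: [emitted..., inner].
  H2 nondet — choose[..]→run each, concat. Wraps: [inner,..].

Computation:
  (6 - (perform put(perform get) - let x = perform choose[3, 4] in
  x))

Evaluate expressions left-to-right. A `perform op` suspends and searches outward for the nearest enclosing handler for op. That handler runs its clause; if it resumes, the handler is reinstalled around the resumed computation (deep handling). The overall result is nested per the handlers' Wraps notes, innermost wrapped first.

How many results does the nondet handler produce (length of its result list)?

Working:
get @ H0 ⇒ 1
put(1) @ H0 ⇒ s:=1
choose[3, 4] @ H2
  branch[0] choose=3:
    H0 returns (9, 1)
    H1 returns [(9, 1)]
    H2 returns [[(9, 1)]]
  branch[1] choose=4:
    H0 returns (10, 1)
    H1 returns [(10, 1)]
    H2 returns [[(10, 1)]]
= [[(9, 1)], [(10, 1)]]

Answer: 2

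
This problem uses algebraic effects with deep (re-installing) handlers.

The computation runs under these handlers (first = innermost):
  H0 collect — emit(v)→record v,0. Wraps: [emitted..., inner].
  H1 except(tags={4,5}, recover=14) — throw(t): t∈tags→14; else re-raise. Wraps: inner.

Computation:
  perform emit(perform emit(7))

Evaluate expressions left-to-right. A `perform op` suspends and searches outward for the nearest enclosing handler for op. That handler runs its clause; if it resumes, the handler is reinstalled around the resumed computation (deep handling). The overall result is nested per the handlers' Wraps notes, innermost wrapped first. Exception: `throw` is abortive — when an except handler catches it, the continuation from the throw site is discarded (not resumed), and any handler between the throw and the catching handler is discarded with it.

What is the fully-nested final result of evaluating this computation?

Answer: [7, 0, 0]

Evaluation trace:
emit(7) @ H0 ⇒ out+=7
emit(0) @ H0 ⇒ out+=0
H0 returns [7, 0, 0]
H1 returns [7, 0, 0]
= [7, 0, 0]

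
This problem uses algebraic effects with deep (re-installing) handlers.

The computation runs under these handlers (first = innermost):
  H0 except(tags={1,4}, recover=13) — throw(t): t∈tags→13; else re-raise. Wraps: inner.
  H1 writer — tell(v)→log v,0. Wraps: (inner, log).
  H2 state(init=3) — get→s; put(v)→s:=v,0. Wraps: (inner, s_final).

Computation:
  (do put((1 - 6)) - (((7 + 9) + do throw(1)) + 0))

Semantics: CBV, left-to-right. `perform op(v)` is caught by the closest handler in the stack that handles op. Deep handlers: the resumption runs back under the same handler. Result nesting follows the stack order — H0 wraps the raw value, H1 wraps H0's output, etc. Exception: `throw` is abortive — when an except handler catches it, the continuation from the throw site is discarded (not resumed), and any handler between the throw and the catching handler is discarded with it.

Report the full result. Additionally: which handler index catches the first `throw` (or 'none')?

Answer: ((13, ()), -5) ; first throw caught by: H0

Working:
put(-5) @ H2 ⇒ s:=-5
throw(1) @ H0 caught ⇒ 13
H1 returns (13, ())
H2 returns ((13, ()), -5)
= ((13, ()), -5)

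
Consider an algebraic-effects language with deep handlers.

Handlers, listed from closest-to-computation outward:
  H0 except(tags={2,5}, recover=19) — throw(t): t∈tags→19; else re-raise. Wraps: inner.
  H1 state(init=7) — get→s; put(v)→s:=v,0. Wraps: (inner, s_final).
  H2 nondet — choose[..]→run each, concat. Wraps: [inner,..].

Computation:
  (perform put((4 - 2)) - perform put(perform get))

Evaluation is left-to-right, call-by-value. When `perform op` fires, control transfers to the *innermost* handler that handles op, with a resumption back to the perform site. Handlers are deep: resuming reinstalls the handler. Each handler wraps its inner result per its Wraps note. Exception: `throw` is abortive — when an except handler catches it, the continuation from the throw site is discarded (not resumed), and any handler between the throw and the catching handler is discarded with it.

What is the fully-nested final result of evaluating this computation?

Evaluation trace:
put(2) @ H1 ⇒ s:=2
get @ H1 ⇒ 2
put(2) @ H1 ⇒ s:=2
H0 returns 0
H1 returns (0, 2)
H2 returns [(0, 2)]
= [(0, 2)]

Answer: [(0, 2)]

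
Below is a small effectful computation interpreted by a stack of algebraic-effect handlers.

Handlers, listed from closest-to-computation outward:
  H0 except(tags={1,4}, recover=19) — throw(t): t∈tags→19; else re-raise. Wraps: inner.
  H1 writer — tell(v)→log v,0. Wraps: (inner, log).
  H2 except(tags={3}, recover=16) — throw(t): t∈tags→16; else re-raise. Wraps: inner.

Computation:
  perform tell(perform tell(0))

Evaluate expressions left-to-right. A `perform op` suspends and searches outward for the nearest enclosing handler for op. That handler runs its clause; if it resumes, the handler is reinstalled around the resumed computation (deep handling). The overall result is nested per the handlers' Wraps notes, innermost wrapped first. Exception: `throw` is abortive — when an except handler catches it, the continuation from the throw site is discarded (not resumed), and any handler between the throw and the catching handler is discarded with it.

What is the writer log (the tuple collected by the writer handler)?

Working:
tell(0) @ H1 ⇒ log+=0
tell(0) @ H1 ⇒ log+=0
H0 returns 0
H1 returns (0, (0, 0))
H2 returns (0, (0, 0))
= (0, (0, 0))

Answer: (0, 0)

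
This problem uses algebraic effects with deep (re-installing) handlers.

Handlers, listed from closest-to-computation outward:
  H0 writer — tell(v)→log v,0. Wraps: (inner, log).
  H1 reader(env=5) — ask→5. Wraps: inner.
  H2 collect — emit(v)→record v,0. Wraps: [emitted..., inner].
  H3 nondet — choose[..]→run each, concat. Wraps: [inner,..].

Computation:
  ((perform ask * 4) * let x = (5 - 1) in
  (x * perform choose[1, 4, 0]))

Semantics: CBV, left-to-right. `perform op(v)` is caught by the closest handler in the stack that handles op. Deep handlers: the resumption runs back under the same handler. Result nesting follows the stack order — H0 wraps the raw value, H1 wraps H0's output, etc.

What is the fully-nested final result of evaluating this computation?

Working:
ask @ H1 ⇒ 5
choose[1, 4, 0] @ H3
  branch[0] choose=1:
    H0 returns (80, ())
    H1 returns (80, ())
    H2 returns [(80, ())]
    H3 returns [[(80, ())]]
  branch[1] choose=4:
    H0 returns (320, ())
    H1 returns (320, ())
    H2 returns [(320, ())]
    H3 returns [[(320, ())]]
  branch[2] choose=0:
    H0 returns (0, ())
    H1 returns (0, ())
    H2 returns [(0, ())]
    H3 returns [[(0, ())]]
= [[(80, ())], [(320, ())], [(0, ())]]

Answer: [[(80, ())], [(320, ())], [(0, ())]]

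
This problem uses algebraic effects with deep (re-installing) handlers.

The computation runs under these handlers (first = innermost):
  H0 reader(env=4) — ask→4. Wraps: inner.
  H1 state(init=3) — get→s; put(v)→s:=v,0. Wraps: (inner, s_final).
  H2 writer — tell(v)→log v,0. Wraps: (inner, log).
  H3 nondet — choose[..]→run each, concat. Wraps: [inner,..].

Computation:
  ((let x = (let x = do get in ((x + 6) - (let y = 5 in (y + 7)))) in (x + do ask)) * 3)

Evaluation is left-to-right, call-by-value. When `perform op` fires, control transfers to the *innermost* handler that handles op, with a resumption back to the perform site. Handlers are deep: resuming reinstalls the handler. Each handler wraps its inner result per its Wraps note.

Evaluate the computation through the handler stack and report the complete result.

Step-by-step:
get @ H1 ⇒ 3
ask @ H0 ⇒ 4
H0 returns 3
H1 returns (3, 3)
H2 returns ((3, 3), ())
H3 returns [((3, 3), ())]
= [((3, 3), ())]

Answer: [((3, 3), ())]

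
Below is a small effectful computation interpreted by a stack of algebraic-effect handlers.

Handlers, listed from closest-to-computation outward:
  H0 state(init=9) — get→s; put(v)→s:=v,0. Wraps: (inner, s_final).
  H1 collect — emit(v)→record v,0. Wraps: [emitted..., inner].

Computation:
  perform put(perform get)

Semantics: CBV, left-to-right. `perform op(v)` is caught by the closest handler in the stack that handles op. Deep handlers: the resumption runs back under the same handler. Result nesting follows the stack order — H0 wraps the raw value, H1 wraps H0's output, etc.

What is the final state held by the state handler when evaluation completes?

Answer: 9

Evaluation trace:
get @ H0 ⇒ 9
put(9) @ H0 ⇒ s:=9
H0 returns (0, 9)
H1 returns [(0, 9)]
= [(0, 9)]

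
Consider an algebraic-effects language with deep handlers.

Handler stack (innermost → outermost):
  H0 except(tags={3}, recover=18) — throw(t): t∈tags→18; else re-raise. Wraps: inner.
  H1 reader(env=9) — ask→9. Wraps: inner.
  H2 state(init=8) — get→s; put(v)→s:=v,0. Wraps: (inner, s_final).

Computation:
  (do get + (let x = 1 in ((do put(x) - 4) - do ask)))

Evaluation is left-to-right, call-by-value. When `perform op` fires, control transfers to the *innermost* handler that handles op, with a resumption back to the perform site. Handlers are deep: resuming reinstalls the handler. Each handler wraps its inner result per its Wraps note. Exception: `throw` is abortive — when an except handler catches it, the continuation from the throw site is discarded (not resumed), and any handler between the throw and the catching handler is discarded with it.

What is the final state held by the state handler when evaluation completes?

Working:
get @ H2 ⇒ 8
put(1) @ H2 ⇒ s:=1
ask @ H1 ⇒ 9
H0 returns -5
H1 returns -5
H2 returns (-5, 1)
= (-5, 1)

Answer: 1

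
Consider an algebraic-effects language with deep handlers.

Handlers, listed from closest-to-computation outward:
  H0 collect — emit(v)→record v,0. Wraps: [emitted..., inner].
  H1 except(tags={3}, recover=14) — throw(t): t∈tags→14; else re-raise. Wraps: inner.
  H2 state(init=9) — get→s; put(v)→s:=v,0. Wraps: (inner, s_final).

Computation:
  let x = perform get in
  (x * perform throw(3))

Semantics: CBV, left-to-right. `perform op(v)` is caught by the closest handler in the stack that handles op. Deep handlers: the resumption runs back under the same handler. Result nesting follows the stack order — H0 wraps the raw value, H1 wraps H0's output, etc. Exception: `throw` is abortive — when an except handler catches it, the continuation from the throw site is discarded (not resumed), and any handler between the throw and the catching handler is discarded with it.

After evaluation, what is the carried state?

Working:
get @ H2 ⇒ 9
throw(3) @ H1 caught ⇒ 14
H2 returns (14, 9)
= (14, 9)

Answer: 9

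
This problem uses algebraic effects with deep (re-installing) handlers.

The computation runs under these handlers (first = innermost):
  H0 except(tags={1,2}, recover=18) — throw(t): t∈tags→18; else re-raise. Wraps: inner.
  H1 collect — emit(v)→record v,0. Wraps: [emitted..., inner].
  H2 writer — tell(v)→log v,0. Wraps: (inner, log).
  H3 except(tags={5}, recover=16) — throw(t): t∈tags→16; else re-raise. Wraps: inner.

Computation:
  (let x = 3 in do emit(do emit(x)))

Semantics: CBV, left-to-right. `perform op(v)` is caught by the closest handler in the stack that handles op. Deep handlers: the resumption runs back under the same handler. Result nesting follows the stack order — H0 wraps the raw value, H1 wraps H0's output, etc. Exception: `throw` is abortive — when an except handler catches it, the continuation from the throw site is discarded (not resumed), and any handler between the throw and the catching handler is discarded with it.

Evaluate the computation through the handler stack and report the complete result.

Step-by-step:
emit(3) @ H1 ⇒ out+=3
emit(0) @ H1 ⇒ out+=0
H0 returns 0
H1 returns [3, 0, 0]
H2 returns ([3, 0, 0], ())
H3 returns ([3, 0, 0], ())
= ([3, 0, 0], ())

Answer: ([3, 0, 0], ())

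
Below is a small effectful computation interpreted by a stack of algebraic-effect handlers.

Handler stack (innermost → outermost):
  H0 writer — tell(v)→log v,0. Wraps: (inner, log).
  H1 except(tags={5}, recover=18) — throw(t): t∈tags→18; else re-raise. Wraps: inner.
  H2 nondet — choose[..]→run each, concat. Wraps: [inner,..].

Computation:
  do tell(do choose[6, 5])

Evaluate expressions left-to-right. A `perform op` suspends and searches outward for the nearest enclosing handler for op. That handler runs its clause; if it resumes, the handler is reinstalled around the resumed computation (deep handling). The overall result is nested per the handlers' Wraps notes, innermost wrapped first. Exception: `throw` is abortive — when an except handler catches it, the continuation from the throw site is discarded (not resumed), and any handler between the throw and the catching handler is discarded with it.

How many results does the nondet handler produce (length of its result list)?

Answer: 2

Evaluation trace:
choose[6, 5] @ H2
  branch[0] choose=6:
    tell(6) @ H0 ⇒ log+=6
    H0 returns (0, (6))
    H1 returns (0, (6))
    H2 returns [(0, (6))]
  branch[1] choose=5:
    tell(5) @ H0 ⇒ log+=5
    H0 returns (0, (5))
    H1 returns (0, (5))
    H2 returns [(0, (5))]
= [(0, (6)), (0, (5))]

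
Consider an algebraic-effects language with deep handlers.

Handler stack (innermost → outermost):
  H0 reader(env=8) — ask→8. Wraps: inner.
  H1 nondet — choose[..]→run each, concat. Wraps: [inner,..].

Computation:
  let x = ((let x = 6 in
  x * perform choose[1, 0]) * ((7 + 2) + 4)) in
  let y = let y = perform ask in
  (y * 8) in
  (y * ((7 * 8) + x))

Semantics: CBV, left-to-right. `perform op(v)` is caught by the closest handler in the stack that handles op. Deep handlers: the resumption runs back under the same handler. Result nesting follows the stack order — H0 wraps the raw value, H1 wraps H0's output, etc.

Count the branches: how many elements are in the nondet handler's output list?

Answer: 2

Step-by-step:
choose[1, 0] @ H1
  branch[0] choose=1:
    ask @ H0 ⇒ 8
    H0 returns 8576
    H1 returns [8576]
  branch[1] choose=0:
    ask @ H0 ⇒ 8
    H0 returns 3584
    H1 returns [3584]
= [8576, 3584]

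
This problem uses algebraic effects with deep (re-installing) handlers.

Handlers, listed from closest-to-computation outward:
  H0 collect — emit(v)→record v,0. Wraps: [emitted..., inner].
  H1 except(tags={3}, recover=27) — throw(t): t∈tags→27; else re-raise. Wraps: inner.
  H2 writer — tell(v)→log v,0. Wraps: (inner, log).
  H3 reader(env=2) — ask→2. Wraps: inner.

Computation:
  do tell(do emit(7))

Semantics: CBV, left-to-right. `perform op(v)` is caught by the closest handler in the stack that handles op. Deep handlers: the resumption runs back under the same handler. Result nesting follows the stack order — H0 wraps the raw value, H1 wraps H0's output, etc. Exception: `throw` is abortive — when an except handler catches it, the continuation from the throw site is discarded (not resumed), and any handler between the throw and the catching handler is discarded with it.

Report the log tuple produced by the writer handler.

Evaluation trace:
emit(7) @ H0 ⇒ out+=7
tell(0) @ H2 ⇒ log+=0
H0 returns [7, 0]
H1 returns [7, 0]
H2 returns ([7, 0], (0))
H3 returns ([7, 0], (0))
= ([7, 0], (0))

Answer: (0)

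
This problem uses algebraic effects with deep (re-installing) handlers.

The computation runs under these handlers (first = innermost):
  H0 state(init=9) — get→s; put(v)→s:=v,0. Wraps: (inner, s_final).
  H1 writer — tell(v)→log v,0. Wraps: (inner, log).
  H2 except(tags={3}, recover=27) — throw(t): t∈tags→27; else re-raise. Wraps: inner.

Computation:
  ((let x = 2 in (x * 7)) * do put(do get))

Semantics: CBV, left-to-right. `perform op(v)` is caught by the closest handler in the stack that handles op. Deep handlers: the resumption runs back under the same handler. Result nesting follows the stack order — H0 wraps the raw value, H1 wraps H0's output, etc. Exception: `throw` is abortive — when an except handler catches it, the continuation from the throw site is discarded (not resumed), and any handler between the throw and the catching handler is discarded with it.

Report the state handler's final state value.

Answer: 9

Step-by-step:
get @ H0 ⇒ 9
put(9) @ H0 ⇒ s:=9
H0 returns (0, 9)
H1 returns ((0, 9), ())
H2 returns ((0, 9), ())
= ((0, 9), ())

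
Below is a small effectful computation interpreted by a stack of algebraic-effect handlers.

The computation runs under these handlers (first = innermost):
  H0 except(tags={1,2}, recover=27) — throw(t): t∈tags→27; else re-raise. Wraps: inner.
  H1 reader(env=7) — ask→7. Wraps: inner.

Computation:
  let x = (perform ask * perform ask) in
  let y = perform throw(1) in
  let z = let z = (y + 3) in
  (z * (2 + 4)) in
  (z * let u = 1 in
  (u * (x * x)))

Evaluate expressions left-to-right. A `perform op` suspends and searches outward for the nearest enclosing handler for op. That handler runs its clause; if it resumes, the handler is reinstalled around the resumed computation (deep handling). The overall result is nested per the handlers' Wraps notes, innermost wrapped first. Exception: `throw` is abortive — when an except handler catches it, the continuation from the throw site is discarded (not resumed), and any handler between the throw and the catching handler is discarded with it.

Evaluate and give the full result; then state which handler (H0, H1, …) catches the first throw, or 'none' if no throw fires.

Answer: 27 ; first throw caught by: H0

Evaluation trace:
ask @ H1 ⇒ 7
ask @ H1 ⇒ 7
throw(1) @ H0 caught ⇒ 27
H1 returns 27
= 27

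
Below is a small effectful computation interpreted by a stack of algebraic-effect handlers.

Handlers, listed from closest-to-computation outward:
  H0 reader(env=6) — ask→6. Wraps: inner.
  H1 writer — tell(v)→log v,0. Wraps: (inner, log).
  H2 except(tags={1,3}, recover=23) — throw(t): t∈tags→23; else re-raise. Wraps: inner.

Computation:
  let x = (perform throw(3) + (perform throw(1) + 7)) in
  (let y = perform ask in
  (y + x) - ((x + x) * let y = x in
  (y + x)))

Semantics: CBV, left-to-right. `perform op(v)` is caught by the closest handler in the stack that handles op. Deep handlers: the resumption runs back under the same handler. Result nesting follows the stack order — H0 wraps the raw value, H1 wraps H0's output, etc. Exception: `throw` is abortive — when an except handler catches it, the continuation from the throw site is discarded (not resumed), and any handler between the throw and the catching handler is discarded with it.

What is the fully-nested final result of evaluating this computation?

Step-by-step:
throw(3) @ H2 caught ⇒ 23
= 23

Answer: 23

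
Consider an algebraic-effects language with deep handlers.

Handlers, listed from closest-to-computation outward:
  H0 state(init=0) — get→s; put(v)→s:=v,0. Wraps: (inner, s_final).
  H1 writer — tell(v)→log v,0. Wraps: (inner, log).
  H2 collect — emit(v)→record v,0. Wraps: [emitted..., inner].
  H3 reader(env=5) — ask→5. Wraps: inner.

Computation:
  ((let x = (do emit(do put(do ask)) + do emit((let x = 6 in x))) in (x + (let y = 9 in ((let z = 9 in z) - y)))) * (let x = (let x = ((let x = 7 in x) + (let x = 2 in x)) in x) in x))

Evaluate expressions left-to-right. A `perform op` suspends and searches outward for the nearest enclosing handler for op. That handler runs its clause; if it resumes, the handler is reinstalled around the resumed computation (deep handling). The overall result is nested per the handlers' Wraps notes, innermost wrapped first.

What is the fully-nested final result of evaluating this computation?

Answer: [0, 6, ((0, 5), ())]

Evaluation trace:
ask @ H3 ⇒ 5
put(5) @ H0 ⇒ s:=5
emit(0) @ H2 ⇒ out+=0
emit(6) @ H2 ⇒ out+=6
H0 returns (0, 5)
H1 returns ((0, 5), ())
H2 returns [0, 6, ((0, 5), ())]
H3 returns [0, 6, ((0, 5), ())]
= [0, 6, ((0, 5), ())]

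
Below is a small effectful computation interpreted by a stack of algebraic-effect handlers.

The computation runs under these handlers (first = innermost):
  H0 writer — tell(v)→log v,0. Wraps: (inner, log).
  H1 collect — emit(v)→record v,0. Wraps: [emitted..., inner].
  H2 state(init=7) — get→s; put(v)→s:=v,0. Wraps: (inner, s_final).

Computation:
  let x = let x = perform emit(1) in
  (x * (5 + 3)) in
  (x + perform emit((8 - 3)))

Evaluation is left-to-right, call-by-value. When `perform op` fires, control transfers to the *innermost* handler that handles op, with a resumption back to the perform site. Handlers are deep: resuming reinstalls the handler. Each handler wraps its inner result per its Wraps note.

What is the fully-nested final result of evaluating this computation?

Answer: ([1, 5, (0, ())], 7)

Working:
emit(1) @ H1 ⇒ out+=1
emit(5) @ H1 ⇒ out+=5
H0 returns (0, ())
H1 returns [1, 5, (0, ())]
H2 returns ([1, 5, (0, ())], 7)
= ([1, 5, (0, ())], 7)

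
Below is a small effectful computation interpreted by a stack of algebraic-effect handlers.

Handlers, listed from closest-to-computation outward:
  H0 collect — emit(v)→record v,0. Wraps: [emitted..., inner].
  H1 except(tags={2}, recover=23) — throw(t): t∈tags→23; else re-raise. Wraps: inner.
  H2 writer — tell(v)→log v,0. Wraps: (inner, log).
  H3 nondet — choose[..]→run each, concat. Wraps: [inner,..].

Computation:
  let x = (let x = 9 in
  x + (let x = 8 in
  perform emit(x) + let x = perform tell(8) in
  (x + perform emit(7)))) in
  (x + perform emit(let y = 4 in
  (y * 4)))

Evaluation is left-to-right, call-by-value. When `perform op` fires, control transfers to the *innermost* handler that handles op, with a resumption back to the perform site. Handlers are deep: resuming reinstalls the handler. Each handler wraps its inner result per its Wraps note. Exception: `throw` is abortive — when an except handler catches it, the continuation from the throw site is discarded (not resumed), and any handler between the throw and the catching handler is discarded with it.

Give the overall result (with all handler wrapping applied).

Answer: [([8, 7, 16, 9], (8))]

Evaluation trace:
emit(8) @ H0 ⇒ out+=8
tell(8) @ H2 ⇒ log+=8
emit(7) @ H0 ⇒ out+=7
emit(16) @ H0 ⇒ out+=16
H0 returns [8, 7, 16, 9]
H1 returns [8, 7, 16, 9]
H2 returns ([8, 7, 16, 9], (8))
H3 returns [([8, 7, 16, 9], (8))]
= [([8, 7, 16, 9], (8))]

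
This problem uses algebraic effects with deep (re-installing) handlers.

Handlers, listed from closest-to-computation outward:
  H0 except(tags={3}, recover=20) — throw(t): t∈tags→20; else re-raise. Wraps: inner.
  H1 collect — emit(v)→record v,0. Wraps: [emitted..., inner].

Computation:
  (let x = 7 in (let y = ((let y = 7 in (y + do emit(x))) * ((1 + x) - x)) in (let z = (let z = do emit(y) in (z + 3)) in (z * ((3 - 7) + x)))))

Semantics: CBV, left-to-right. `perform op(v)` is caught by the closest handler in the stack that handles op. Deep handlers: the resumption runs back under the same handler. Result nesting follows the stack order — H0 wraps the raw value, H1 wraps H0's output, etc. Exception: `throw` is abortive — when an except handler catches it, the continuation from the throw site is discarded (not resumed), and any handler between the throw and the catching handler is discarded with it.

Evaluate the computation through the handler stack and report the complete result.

Working:
emit(7) @ H1 ⇒ out+=7
emit(7) @ H1 ⇒ out+=7
H0 returns 9
H1 returns [7, 7, 9]
= [7, 7, 9]

Answer: [7, 7, 9]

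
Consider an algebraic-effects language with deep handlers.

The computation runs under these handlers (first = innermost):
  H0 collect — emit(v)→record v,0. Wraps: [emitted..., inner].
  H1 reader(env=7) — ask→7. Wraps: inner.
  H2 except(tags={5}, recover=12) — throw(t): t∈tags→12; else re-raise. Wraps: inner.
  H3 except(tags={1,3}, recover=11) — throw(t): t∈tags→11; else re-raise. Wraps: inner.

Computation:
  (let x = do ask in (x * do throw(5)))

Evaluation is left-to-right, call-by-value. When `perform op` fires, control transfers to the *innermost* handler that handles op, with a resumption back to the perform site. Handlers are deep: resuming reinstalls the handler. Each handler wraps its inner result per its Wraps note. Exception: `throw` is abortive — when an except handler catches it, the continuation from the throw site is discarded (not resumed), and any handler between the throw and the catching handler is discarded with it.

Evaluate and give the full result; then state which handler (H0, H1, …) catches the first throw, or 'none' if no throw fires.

Evaluation trace:
ask @ H1 ⇒ 7
throw(5) @ H2 caught ⇒ 12
H3 returns 12
= 12

Answer: 12 ; first throw caught by: H2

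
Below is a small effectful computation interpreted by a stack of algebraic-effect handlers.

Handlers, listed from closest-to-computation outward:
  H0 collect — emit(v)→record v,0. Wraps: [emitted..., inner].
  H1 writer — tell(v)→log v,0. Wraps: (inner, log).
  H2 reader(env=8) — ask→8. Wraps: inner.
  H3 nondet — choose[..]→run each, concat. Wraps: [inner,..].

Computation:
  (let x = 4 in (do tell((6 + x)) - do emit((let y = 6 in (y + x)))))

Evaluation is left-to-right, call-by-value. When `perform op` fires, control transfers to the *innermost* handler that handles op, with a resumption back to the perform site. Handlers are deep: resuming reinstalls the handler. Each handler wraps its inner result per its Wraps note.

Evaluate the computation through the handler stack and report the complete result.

Step-by-step:
tell(10) @ H1 ⇒ log+=10
emit(10) @ H0 ⇒ out+=10
H0 returns [10, 0]
H1 returns ([10, 0], (10))
H2 returns ([10, 0], (10))
H3 returns [([10, 0], (10))]
= [([10, 0], (10))]

Answer: [([10, 0], (10))]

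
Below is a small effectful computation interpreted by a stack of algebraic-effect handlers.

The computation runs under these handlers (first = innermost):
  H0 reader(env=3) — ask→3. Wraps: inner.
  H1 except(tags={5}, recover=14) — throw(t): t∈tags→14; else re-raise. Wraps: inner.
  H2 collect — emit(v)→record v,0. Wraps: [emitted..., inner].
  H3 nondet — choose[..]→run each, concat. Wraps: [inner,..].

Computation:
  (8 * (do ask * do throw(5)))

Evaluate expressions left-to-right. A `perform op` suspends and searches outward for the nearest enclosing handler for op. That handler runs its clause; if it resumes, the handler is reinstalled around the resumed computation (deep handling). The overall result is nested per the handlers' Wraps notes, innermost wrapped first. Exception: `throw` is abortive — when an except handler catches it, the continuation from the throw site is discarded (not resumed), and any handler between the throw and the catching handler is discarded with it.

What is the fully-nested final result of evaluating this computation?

Step-by-step:
ask @ H0 ⇒ 3
throw(5) @ H1 caught ⇒ 14
H2 returns [14]
H3 returns [[14]]
= [[14]]

Answer: [[14]]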